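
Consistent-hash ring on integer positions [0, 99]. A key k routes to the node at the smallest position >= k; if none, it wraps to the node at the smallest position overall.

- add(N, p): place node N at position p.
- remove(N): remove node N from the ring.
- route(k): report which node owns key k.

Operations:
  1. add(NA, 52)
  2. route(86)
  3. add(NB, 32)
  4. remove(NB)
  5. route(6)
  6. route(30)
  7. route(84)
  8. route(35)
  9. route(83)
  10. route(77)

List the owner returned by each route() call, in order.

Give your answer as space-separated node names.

Answer: NA NA NA NA NA NA NA

Derivation:
Op 1: add NA@52 -> ring=[52:NA]
Op 2: route key 86: none >= 86, wrap to smallest pos 52 -> NA
Op 3: add NB@32 -> ring=[32:NB,52:NA]
Op 4: remove NB -> ring=[52:NA]
Op 5: route key 6: smallest pos >= 6 is 52 -> NA
Op 6: route key 30: smallest pos >= 30 is 52 -> NA
Op 7: route key 84: none >= 84, wrap to smallest pos 52 -> NA
Op 8: route key 35: smallest pos >= 35 is 52 -> NA
Op 9: route key 83: none >= 83, wrap to smallest pos 52 -> NA
Op 10: route key 77: none >= 77, wrap to smallest pos 52 -> NA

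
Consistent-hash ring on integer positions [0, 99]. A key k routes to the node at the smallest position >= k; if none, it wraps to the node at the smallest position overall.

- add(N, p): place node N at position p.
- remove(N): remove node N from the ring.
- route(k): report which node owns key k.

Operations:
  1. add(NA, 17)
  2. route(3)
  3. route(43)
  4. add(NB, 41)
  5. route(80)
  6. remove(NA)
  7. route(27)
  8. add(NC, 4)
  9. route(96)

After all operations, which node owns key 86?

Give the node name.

Op 1: add NA@17 -> ring=[17:NA]
Op 2: route key 3: smallest pos >= 3 is 17 -> NA
Op 3: route key 43: none >= 43, wrap to smallest pos 17 -> NA
Op 4: add NB@41 -> ring=[17:NA,41:NB]
Op 5: route key 80: none >= 80, wrap to smallest pos 17 -> NA
Op 6: remove NA -> ring=[41:NB]
Op 7: route key 27: smallest pos >= 27 is 41 -> NB
Op 8: add NC@4 -> ring=[4:NC,41:NB]
Op 9: route key 96: none >= 96, wrap to smallest pos 4 -> NC
Final route key 86: none >= 86, wrap to smallest pos 4 -> NC

Answer: NC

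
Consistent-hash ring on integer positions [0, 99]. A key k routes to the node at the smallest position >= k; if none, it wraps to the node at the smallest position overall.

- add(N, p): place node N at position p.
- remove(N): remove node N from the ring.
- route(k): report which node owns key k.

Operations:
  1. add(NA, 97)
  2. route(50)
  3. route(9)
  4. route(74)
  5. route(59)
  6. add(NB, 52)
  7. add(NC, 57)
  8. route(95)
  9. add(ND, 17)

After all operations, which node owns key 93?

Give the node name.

Op 1: add NA@97 -> ring=[97:NA]
Op 2: route key 50: smallest pos >= 50 is 97 -> NA
Op 3: route key 9: smallest pos >= 9 is 97 -> NA
Op 4: route key 74: smallest pos >= 74 is 97 -> NA
Op 5: route key 59: smallest pos >= 59 is 97 -> NA
Op 6: add NB@52 -> ring=[52:NB,97:NA]
Op 7: add NC@57 -> ring=[52:NB,57:NC,97:NA]
Op 8: route key 95: smallest pos >= 95 is 97 -> NA
Op 9: add ND@17 -> ring=[17:ND,52:NB,57:NC,97:NA]
Final route key 93: smallest pos >= 93 is 97 -> NA

Answer: NA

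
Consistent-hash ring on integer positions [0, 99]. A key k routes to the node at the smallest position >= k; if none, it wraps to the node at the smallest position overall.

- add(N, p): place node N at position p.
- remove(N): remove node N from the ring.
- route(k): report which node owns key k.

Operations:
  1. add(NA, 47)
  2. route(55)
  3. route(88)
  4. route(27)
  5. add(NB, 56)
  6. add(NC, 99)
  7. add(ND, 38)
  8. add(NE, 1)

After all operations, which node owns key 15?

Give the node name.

Answer: ND

Derivation:
Op 1: add NA@47 -> ring=[47:NA]
Op 2: route key 55: none >= 55, wrap to smallest pos 47 -> NA
Op 3: route key 88: none >= 88, wrap to smallest pos 47 -> NA
Op 4: route key 27: smallest pos >= 27 is 47 -> NA
Op 5: add NB@56 -> ring=[47:NA,56:NB]
Op 6: add NC@99 -> ring=[47:NA,56:NB,99:NC]
Op 7: add ND@38 -> ring=[38:ND,47:NA,56:NB,99:NC]
Op 8: add NE@1 -> ring=[1:NE,38:ND,47:NA,56:NB,99:NC]
Final route key 15: smallest pos >= 15 is 38 -> ND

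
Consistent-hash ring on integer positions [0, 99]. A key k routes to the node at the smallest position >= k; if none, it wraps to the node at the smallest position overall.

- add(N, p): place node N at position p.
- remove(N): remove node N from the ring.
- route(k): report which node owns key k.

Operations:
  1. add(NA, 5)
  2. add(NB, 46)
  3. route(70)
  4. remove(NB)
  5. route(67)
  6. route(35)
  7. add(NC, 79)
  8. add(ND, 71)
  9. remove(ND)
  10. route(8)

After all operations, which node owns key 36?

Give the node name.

Op 1: add NA@5 -> ring=[5:NA]
Op 2: add NB@46 -> ring=[5:NA,46:NB]
Op 3: route key 70: none >= 70, wrap to smallest pos 5 -> NA
Op 4: remove NB -> ring=[5:NA]
Op 5: route key 67: none >= 67, wrap to smallest pos 5 -> NA
Op 6: route key 35: none >= 35, wrap to smallest pos 5 -> NA
Op 7: add NC@79 -> ring=[5:NA,79:NC]
Op 8: add ND@71 -> ring=[5:NA,71:ND,79:NC]
Op 9: remove ND -> ring=[5:NA,79:NC]
Op 10: route key 8: smallest pos >= 8 is 79 -> NC
Final route key 36: smallest pos >= 36 is 79 -> NC

Answer: NC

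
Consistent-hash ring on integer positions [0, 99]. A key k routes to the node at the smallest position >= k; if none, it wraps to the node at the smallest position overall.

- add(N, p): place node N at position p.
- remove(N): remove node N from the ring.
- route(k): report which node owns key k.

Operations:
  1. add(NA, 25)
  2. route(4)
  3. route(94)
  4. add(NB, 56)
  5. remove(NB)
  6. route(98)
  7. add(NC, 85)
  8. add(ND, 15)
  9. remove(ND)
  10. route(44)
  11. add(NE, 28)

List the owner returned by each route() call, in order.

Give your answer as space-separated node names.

Op 1: add NA@25 -> ring=[25:NA]
Op 2: route key 4: smallest pos >= 4 is 25 -> NA
Op 3: route key 94: none >= 94, wrap to smallest pos 25 -> NA
Op 4: add NB@56 -> ring=[25:NA,56:NB]
Op 5: remove NB -> ring=[25:NA]
Op 6: route key 98: none >= 98, wrap to smallest pos 25 -> NA
Op 7: add NC@85 -> ring=[25:NA,85:NC]
Op 8: add ND@15 -> ring=[15:ND,25:NA,85:NC]
Op 9: remove ND -> ring=[25:NA,85:NC]
Op 10: route key 44: smallest pos >= 44 is 85 -> NC
Op 11: add NE@28 -> ring=[25:NA,28:NE,85:NC]

Answer: NA NA NA NC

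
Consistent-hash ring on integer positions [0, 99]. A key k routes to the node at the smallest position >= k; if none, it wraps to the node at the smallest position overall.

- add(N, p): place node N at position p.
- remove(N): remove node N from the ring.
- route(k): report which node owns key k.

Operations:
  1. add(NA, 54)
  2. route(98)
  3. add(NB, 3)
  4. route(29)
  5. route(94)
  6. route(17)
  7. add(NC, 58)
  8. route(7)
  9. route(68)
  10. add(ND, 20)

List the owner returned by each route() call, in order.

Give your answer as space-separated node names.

Op 1: add NA@54 -> ring=[54:NA]
Op 2: route key 98: none >= 98, wrap to smallest pos 54 -> NA
Op 3: add NB@3 -> ring=[3:NB,54:NA]
Op 4: route key 29: smallest pos >= 29 is 54 -> NA
Op 5: route key 94: none >= 94, wrap to smallest pos 3 -> NB
Op 6: route key 17: smallest pos >= 17 is 54 -> NA
Op 7: add NC@58 -> ring=[3:NB,54:NA,58:NC]
Op 8: route key 7: smallest pos >= 7 is 54 -> NA
Op 9: route key 68: none >= 68, wrap to smallest pos 3 -> NB
Op 10: add ND@20 -> ring=[3:NB,20:ND,54:NA,58:NC]

Answer: NA NA NB NA NA NB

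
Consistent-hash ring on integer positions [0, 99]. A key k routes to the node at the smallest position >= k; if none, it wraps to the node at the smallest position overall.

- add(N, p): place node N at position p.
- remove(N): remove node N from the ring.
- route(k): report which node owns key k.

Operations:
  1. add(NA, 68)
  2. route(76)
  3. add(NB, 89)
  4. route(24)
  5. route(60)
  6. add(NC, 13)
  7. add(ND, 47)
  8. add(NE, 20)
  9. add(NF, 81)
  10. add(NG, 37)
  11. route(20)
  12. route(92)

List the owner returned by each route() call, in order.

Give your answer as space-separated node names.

Answer: NA NA NA NE NC

Derivation:
Op 1: add NA@68 -> ring=[68:NA]
Op 2: route key 76: none >= 76, wrap to smallest pos 68 -> NA
Op 3: add NB@89 -> ring=[68:NA,89:NB]
Op 4: route key 24: smallest pos >= 24 is 68 -> NA
Op 5: route key 60: smallest pos >= 60 is 68 -> NA
Op 6: add NC@13 -> ring=[13:NC,68:NA,89:NB]
Op 7: add ND@47 -> ring=[13:NC,47:ND,68:NA,89:NB]
Op 8: add NE@20 -> ring=[13:NC,20:NE,47:ND,68:NA,89:NB]
Op 9: add NF@81 -> ring=[13:NC,20:NE,47:ND,68:NA,81:NF,89:NB]
Op 10: add NG@37 -> ring=[13:NC,20:NE,37:NG,47:ND,68:NA,81:NF,89:NB]
Op 11: route key 20: smallest pos >= 20 is 20 -> NE
Op 12: route key 92: none >= 92, wrap to smallest pos 13 -> NC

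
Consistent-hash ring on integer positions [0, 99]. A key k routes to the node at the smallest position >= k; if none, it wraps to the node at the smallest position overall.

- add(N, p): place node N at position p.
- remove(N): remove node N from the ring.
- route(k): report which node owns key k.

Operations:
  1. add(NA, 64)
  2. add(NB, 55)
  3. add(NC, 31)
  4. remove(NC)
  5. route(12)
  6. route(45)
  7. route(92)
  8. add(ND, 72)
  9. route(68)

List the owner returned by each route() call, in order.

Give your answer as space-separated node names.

Op 1: add NA@64 -> ring=[64:NA]
Op 2: add NB@55 -> ring=[55:NB,64:NA]
Op 3: add NC@31 -> ring=[31:NC,55:NB,64:NA]
Op 4: remove NC -> ring=[55:NB,64:NA]
Op 5: route key 12: smallest pos >= 12 is 55 -> NB
Op 6: route key 45: smallest pos >= 45 is 55 -> NB
Op 7: route key 92: none >= 92, wrap to smallest pos 55 -> NB
Op 8: add ND@72 -> ring=[55:NB,64:NA,72:ND]
Op 9: route key 68: smallest pos >= 68 is 72 -> ND

Answer: NB NB NB ND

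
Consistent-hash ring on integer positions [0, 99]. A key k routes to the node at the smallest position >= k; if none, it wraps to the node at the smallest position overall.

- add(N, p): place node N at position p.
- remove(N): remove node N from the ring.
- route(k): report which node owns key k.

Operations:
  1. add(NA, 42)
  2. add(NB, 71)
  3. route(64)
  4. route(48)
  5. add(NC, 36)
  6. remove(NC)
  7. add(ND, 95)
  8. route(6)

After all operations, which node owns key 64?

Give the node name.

Answer: NB

Derivation:
Op 1: add NA@42 -> ring=[42:NA]
Op 2: add NB@71 -> ring=[42:NA,71:NB]
Op 3: route key 64: smallest pos >= 64 is 71 -> NB
Op 4: route key 48: smallest pos >= 48 is 71 -> NB
Op 5: add NC@36 -> ring=[36:NC,42:NA,71:NB]
Op 6: remove NC -> ring=[42:NA,71:NB]
Op 7: add ND@95 -> ring=[42:NA,71:NB,95:ND]
Op 8: route key 6: smallest pos >= 6 is 42 -> NA
Final route key 64: smallest pos >= 64 is 71 -> NB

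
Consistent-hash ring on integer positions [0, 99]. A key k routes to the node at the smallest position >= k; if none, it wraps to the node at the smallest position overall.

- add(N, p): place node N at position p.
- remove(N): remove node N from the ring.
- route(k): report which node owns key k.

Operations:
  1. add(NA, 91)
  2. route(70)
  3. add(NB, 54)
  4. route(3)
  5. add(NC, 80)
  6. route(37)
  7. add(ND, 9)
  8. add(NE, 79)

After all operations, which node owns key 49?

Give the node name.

Op 1: add NA@91 -> ring=[91:NA]
Op 2: route key 70: smallest pos >= 70 is 91 -> NA
Op 3: add NB@54 -> ring=[54:NB,91:NA]
Op 4: route key 3: smallest pos >= 3 is 54 -> NB
Op 5: add NC@80 -> ring=[54:NB,80:NC,91:NA]
Op 6: route key 37: smallest pos >= 37 is 54 -> NB
Op 7: add ND@9 -> ring=[9:ND,54:NB,80:NC,91:NA]
Op 8: add NE@79 -> ring=[9:ND,54:NB,79:NE,80:NC,91:NA]
Final route key 49: smallest pos >= 49 is 54 -> NB

Answer: NB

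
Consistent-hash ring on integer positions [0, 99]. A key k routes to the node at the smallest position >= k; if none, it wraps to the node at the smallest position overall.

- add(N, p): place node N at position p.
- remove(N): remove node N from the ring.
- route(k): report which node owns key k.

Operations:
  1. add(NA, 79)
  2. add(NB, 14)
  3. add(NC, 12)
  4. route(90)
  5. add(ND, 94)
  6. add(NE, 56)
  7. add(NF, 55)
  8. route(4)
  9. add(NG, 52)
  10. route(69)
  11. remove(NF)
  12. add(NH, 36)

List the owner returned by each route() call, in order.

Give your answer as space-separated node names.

Answer: NC NC NA

Derivation:
Op 1: add NA@79 -> ring=[79:NA]
Op 2: add NB@14 -> ring=[14:NB,79:NA]
Op 3: add NC@12 -> ring=[12:NC,14:NB,79:NA]
Op 4: route key 90: none >= 90, wrap to smallest pos 12 -> NC
Op 5: add ND@94 -> ring=[12:NC,14:NB,79:NA,94:ND]
Op 6: add NE@56 -> ring=[12:NC,14:NB,56:NE,79:NA,94:ND]
Op 7: add NF@55 -> ring=[12:NC,14:NB,55:NF,56:NE,79:NA,94:ND]
Op 8: route key 4: smallest pos >= 4 is 12 -> NC
Op 9: add NG@52 -> ring=[12:NC,14:NB,52:NG,55:NF,56:NE,79:NA,94:ND]
Op 10: route key 69: smallest pos >= 69 is 79 -> NA
Op 11: remove NF -> ring=[12:NC,14:NB,52:NG,56:NE,79:NA,94:ND]
Op 12: add NH@36 -> ring=[12:NC,14:NB,36:NH,52:NG,56:NE,79:NA,94:ND]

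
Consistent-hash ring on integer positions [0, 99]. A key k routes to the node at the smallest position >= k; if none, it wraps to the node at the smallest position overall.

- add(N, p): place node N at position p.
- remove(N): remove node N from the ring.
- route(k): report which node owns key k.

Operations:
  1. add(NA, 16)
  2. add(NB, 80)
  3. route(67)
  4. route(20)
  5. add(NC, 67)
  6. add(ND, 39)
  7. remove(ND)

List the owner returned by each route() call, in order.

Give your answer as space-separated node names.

Answer: NB NB

Derivation:
Op 1: add NA@16 -> ring=[16:NA]
Op 2: add NB@80 -> ring=[16:NA,80:NB]
Op 3: route key 67: smallest pos >= 67 is 80 -> NB
Op 4: route key 20: smallest pos >= 20 is 80 -> NB
Op 5: add NC@67 -> ring=[16:NA,67:NC,80:NB]
Op 6: add ND@39 -> ring=[16:NA,39:ND,67:NC,80:NB]
Op 7: remove ND -> ring=[16:NA,67:NC,80:NB]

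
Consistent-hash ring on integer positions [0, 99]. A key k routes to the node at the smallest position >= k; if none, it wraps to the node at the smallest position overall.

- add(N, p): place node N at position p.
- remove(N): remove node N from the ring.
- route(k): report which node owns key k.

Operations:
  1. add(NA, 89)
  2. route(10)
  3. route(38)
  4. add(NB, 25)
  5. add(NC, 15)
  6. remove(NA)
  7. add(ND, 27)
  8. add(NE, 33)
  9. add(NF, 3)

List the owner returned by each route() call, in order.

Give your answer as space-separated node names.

Op 1: add NA@89 -> ring=[89:NA]
Op 2: route key 10: smallest pos >= 10 is 89 -> NA
Op 3: route key 38: smallest pos >= 38 is 89 -> NA
Op 4: add NB@25 -> ring=[25:NB,89:NA]
Op 5: add NC@15 -> ring=[15:NC,25:NB,89:NA]
Op 6: remove NA -> ring=[15:NC,25:NB]
Op 7: add ND@27 -> ring=[15:NC,25:NB,27:ND]
Op 8: add NE@33 -> ring=[15:NC,25:NB,27:ND,33:NE]
Op 9: add NF@3 -> ring=[3:NF,15:NC,25:NB,27:ND,33:NE]

Answer: NA NA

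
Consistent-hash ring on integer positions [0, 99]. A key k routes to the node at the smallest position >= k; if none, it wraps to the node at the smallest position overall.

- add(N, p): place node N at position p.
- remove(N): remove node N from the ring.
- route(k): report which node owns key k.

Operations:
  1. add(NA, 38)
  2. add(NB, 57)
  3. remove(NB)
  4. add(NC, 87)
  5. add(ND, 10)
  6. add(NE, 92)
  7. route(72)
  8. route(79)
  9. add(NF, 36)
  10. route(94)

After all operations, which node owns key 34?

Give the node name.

Answer: NF

Derivation:
Op 1: add NA@38 -> ring=[38:NA]
Op 2: add NB@57 -> ring=[38:NA,57:NB]
Op 3: remove NB -> ring=[38:NA]
Op 4: add NC@87 -> ring=[38:NA,87:NC]
Op 5: add ND@10 -> ring=[10:ND,38:NA,87:NC]
Op 6: add NE@92 -> ring=[10:ND,38:NA,87:NC,92:NE]
Op 7: route key 72: smallest pos >= 72 is 87 -> NC
Op 8: route key 79: smallest pos >= 79 is 87 -> NC
Op 9: add NF@36 -> ring=[10:ND,36:NF,38:NA,87:NC,92:NE]
Op 10: route key 94: none >= 94, wrap to smallest pos 10 -> ND
Final route key 34: smallest pos >= 34 is 36 -> NF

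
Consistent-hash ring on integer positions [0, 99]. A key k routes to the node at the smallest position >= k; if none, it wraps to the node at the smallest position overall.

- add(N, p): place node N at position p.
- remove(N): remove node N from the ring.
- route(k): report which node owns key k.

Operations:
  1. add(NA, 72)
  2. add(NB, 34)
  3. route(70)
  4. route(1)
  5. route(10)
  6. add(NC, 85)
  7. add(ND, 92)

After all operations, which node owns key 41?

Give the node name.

Answer: NA

Derivation:
Op 1: add NA@72 -> ring=[72:NA]
Op 2: add NB@34 -> ring=[34:NB,72:NA]
Op 3: route key 70: smallest pos >= 70 is 72 -> NA
Op 4: route key 1: smallest pos >= 1 is 34 -> NB
Op 5: route key 10: smallest pos >= 10 is 34 -> NB
Op 6: add NC@85 -> ring=[34:NB,72:NA,85:NC]
Op 7: add ND@92 -> ring=[34:NB,72:NA,85:NC,92:ND]
Final route key 41: smallest pos >= 41 is 72 -> NA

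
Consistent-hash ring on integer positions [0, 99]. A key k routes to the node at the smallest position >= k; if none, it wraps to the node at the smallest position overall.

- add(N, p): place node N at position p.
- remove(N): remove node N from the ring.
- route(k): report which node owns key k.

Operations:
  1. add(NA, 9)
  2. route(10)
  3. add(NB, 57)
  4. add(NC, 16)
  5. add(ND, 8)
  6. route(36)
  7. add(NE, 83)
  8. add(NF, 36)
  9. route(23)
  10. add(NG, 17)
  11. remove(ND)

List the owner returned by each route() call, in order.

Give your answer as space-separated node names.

Op 1: add NA@9 -> ring=[9:NA]
Op 2: route key 10: none >= 10, wrap to smallest pos 9 -> NA
Op 3: add NB@57 -> ring=[9:NA,57:NB]
Op 4: add NC@16 -> ring=[9:NA,16:NC,57:NB]
Op 5: add ND@8 -> ring=[8:ND,9:NA,16:NC,57:NB]
Op 6: route key 36: smallest pos >= 36 is 57 -> NB
Op 7: add NE@83 -> ring=[8:ND,9:NA,16:NC,57:NB,83:NE]
Op 8: add NF@36 -> ring=[8:ND,9:NA,16:NC,36:NF,57:NB,83:NE]
Op 9: route key 23: smallest pos >= 23 is 36 -> NF
Op 10: add NG@17 -> ring=[8:ND,9:NA,16:NC,17:NG,36:NF,57:NB,83:NE]
Op 11: remove ND -> ring=[9:NA,16:NC,17:NG,36:NF,57:NB,83:NE]

Answer: NA NB NF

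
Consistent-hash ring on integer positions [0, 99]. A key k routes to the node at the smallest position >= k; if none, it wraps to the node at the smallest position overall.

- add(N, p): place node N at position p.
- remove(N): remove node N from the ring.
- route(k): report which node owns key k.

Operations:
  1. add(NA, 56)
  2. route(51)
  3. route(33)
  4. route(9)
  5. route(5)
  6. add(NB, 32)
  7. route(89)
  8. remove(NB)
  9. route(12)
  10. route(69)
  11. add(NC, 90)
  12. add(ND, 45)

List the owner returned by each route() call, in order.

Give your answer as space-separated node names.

Answer: NA NA NA NA NB NA NA

Derivation:
Op 1: add NA@56 -> ring=[56:NA]
Op 2: route key 51: smallest pos >= 51 is 56 -> NA
Op 3: route key 33: smallest pos >= 33 is 56 -> NA
Op 4: route key 9: smallest pos >= 9 is 56 -> NA
Op 5: route key 5: smallest pos >= 5 is 56 -> NA
Op 6: add NB@32 -> ring=[32:NB,56:NA]
Op 7: route key 89: none >= 89, wrap to smallest pos 32 -> NB
Op 8: remove NB -> ring=[56:NA]
Op 9: route key 12: smallest pos >= 12 is 56 -> NA
Op 10: route key 69: none >= 69, wrap to smallest pos 56 -> NA
Op 11: add NC@90 -> ring=[56:NA,90:NC]
Op 12: add ND@45 -> ring=[45:ND,56:NA,90:NC]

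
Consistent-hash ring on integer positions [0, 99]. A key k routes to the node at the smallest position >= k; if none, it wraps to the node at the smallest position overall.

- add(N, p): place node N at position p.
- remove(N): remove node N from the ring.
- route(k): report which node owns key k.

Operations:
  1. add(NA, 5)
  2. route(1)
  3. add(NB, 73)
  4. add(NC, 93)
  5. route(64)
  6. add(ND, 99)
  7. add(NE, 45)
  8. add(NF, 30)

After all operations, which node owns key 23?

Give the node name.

Answer: NF

Derivation:
Op 1: add NA@5 -> ring=[5:NA]
Op 2: route key 1: smallest pos >= 1 is 5 -> NA
Op 3: add NB@73 -> ring=[5:NA,73:NB]
Op 4: add NC@93 -> ring=[5:NA,73:NB,93:NC]
Op 5: route key 64: smallest pos >= 64 is 73 -> NB
Op 6: add ND@99 -> ring=[5:NA,73:NB,93:NC,99:ND]
Op 7: add NE@45 -> ring=[5:NA,45:NE,73:NB,93:NC,99:ND]
Op 8: add NF@30 -> ring=[5:NA,30:NF,45:NE,73:NB,93:NC,99:ND]
Final route key 23: smallest pos >= 23 is 30 -> NF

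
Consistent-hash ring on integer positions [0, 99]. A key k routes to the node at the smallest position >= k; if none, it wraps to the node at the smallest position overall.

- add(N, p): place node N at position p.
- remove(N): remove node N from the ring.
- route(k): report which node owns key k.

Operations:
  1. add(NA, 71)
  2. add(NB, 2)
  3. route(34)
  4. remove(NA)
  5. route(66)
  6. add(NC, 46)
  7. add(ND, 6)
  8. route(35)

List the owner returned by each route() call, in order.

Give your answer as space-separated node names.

Answer: NA NB NC

Derivation:
Op 1: add NA@71 -> ring=[71:NA]
Op 2: add NB@2 -> ring=[2:NB,71:NA]
Op 3: route key 34: smallest pos >= 34 is 71 -> NA
Op 4: remove NA -> ring=[2:NB]
Op 5: route key 66: none >= 66, wrap to smallest pos 2 -> NB
Op 6: add NC@46 -> ring=[2:NB,46:NC]
Op 7: add ND@6 -> ring=[2:NB,6:ND,46:NC]
Op 8: route key 35: smallest pos >= 35 is 46 -> NC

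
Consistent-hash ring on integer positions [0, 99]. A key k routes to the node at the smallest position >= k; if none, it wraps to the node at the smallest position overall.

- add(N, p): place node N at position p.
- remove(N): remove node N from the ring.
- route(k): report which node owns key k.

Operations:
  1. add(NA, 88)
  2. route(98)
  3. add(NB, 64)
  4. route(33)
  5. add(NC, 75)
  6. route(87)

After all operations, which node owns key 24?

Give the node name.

Answer: NB

Derivation:
Op 1: add NA@88 -> ring=[88:NA]
Op 2: route key 98: none >= 98, wrap to smallest pos 88 -> NA
Op 3: add NB@64 -> ring=[64:NB,88:NA]
Op 4: route key 33: smallest pos >= 33 is 64 -> NB
Op 5: add NC@75 -> ring=[64:NB,75:NC,88:NA]
Op 6: route key 87: smallest pos >= 87 is 88 -> NA
Final route key 24: smallest pos >= 24 is 64 -> NB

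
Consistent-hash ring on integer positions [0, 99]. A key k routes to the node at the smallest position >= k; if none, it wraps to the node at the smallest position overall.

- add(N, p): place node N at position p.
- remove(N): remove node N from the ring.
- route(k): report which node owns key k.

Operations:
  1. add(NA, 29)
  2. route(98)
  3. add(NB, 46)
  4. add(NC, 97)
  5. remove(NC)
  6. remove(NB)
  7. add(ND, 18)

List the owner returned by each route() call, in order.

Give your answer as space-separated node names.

Op 1: add NA@29 -> ring=[29:NA]
Op 2: route key 98: none >= 98, wrap to smallest pos 29 -> NA
Op 3: add NB@46 -> ring=[29:NA,46:NB]
Op 4: add NC@97 -> ring=[29:NA,46:NB,97:NC]
Op 5: remove NC -> ring=[29:NA,46:NB]
Op 6: remove NB -> ring=[29:NA]
Op 7: add ND@18 -> ring=[18:ND,29:NA]

Answer: NA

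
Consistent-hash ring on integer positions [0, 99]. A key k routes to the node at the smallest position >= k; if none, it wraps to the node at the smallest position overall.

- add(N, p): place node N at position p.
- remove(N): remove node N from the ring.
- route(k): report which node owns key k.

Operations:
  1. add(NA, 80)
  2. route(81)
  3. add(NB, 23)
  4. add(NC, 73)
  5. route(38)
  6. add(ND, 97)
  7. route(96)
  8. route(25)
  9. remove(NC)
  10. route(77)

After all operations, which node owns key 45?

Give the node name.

Answer: NA

Derivation:
Op 1: add NA@80 -> ring=[80:NA]
Op 2: route key 81: none >= 81, wrap to smallest pos 80 -> NA
Op 3: add NB@23 -> ring=[23:NB,80:NA]
Op 4: add NC@73 -> ring=[23:NB,73:NC,80:NA]
Op 5: route key 38: smallest pos >= 38 is 73 -> NC
Op 6: add ND@97 -> ring=[23:NB,73:NC,80:NA,97:ND]
Op 7: route key 96: smallest pos >= 96 is 97 -> ND
Op 8: route key 25: smallest pos >= 25 is 73 -> NC
Op 9: remove NC -> ring=[23:NB,80:NA,97:ND]
Op 10: route key 77: smallest pos >= 77 is 80 -> NA
Final route key 45: smallest pos >= 45 is 80 -> NA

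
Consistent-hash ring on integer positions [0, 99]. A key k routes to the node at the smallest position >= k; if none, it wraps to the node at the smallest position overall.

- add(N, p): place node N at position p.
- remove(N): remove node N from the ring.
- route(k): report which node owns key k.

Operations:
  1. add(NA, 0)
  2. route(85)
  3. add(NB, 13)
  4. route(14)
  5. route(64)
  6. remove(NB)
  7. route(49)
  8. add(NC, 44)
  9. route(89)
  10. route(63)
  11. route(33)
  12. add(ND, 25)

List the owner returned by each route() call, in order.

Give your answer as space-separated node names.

Op 1: add NA@0 -> ring=[0:NA]
Op 2: route key 85: none >= 85, wrap to smallest pos 0 -> NA
Op 3: add NB@13 -> ring=[0:NA,13:NB]
Op 4: route key 14: none >= 14, wrap to smallest pos 0 -> NA
Op 5: route key 64: none >= 64, wrap to smallest pos 0 -> NA
Op 6: remove NB -> ring=[0:NA]
Op 7: route key 49: none >= 49, wrap to smallest pos 0 -> NA
Op 8: add NC@44 -> ring=[0:NA,44:NC]
Op 9: route key 89: none >= 89, wrap to smallest pos 0 -> NA
Op 10: route key 63: none >= 63, wrap to smallest pos 0 -> NA
Op 11: route key 33: smallest pos >= 33 is 44 -> NC
Op 12: add ND@25 -> ring=[0:NA,25:ND,44:NC]

Answer: NA NA NA NA NA NA NC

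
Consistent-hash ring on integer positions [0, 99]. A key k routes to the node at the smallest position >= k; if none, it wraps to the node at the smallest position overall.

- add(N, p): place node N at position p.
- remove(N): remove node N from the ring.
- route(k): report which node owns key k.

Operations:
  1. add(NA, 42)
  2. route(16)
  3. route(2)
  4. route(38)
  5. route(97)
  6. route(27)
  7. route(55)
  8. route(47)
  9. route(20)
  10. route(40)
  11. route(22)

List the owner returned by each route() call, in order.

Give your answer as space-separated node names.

Answer: NA NA NA NA NA NA NA NA NA NA

Derivation:
Op 1: add NA@42 -> ring=[42:NA]
Op 2: route key 16: smallest pos >= 16 is 42 -> NA
Op 3: route key 2: smallest pos >= 2 is 42 -> NA
Op 4: route key 38: smallest pos >= 38 is 42 -> NA
Op 5: route key 97: none >= 97, wrap to smallest pos 42 -> NA
Op 6: route key 27: smallest pos >= 27 is 42 -> NA
Op 7: route key 55: none >= 55, wrap to smallest pos 42 -> NA
Op 8: route key 47: none >= 47, wrap to smallest pos 42 -> NA
Op 9: route key 20: smallest pos >= 20 is 42 -> NA
Op 10: route key 40: smallest pos >= 40 is 42 -> NA
Op 11: route key 22: smallest pos >= 22 is 42 -> NA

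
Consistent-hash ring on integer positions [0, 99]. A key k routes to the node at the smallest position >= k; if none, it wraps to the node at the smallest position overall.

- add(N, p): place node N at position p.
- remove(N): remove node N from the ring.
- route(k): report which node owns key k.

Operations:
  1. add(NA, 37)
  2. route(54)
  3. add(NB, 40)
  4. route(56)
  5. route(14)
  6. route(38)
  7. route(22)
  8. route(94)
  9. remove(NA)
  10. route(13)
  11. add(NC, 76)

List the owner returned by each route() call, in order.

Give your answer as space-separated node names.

Answer: NA NA NA NB NA NA NB

Derivation:
Op 1: add NA@37 -> ring=[37:NA]
Op 2: route key 54: none >= 54, wrap to smallest pos 37 -> NA
Op 3: add NB@40 -> ring=[37:NA,40:NB]
Op 4: route key 56: none >= 56, wrap to smallest pos 37 -> NA
Op 5: route key 14: smallest pos >= 14 is 37 -> NA
Op 6: route key 38: smallest pos >= 38 is 40 -> NB
Op 7: route key 22: smallest pos >= 22 is 37 -> NA
Op 8: route key 94: none >= 94, wrap to smallest pos 37 -> NA
Op 9: remove NA -> ring=[40:NB]
Op 10: route key 13: smallest pos >= 13 is 40 -> NB
Op 11: add NC@76 -> ring=[40:NB,76:NC]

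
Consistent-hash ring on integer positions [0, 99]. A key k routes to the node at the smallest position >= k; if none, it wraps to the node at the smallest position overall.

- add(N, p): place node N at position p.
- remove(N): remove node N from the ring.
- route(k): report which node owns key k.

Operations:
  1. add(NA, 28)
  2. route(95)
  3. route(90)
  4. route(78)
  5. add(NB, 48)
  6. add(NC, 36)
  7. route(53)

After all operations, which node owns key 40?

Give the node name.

Op 1: add NA@28 -> ring=[28:NA]
Op 2: route key 95: none >= 95, wrap to smallest pos 28 -> NA
Op 3: route key 90: none >= 90, wrap to smallest pos 28 -> NA
Op 4: route key 78: none >= 78, wrap to smallest pos 28 -> NA
Op 5: add NB@48 -> ring=[28:NA,48:NB]
Op 6: add NC@36 -> ring=[28:NA,36:NC,48:NB]
Op 7: route key 53: none >= 53, wrap to smallest pos 28 -> NA
Final route key 40: smallest pos >= 40 is 48 -> NB

Answer: NB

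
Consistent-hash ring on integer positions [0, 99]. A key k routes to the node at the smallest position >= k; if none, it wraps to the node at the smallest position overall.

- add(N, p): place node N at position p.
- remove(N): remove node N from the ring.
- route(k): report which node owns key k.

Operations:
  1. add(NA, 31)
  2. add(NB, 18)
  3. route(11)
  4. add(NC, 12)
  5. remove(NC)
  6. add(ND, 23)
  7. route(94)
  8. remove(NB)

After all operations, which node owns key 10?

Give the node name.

Answer: ND

Derivation:
Op 1: add NA@31 -> ring=[31:NA]
Op 2: add NB@18 -> ring=[18:NB,31:NA]
Op 3: route key 11: smallest pos >= 11 is 18 -> NB
Op 4: add NC@12 -> ring=[12:NC,18:NB,31:NA]
Op 5: remove NC -> ring=[18:NB,31:NA]
Op 6: add ND@23 -> ring=[18:NB,23:ND,31:NA]
Op 7: route key 94: none >= 94, wrap to smallest pos 18 -> NB
Op 8: remove NB -> ring=[23:ND,31:NA]
Final route key 10: smallest pos >= 10 is 23 -> ND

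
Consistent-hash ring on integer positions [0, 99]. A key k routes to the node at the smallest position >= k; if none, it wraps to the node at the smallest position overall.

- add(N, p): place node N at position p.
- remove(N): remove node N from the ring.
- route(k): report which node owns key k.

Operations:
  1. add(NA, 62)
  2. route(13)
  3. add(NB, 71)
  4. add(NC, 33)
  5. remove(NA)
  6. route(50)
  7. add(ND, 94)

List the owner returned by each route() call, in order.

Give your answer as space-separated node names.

Op 1: add NA@62 -> ring=[62:NA]
Op 2: route key 13: smallest pos >= 13 is 62 -> NA
Op 3: add NB@71 -> ring=[62:NA,71:NB]
Op 4: add NC@33 -> ring=[33:NC,62:NA,71:NB]
Op 5: remove NA -> ring=[33:NC,71:NB]
Op 6: route key 50: smallest pos >= 50 is 71 -> NB
Op 7: add ND@94 -> ring=[33:NC,71:NB,94:ND]

Answer: NA NB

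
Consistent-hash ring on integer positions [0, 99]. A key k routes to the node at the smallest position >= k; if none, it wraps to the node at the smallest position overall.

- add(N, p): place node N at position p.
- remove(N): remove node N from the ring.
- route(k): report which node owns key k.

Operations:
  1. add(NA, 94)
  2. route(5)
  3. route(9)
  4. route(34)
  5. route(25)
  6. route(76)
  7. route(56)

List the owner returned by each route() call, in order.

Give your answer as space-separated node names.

Op 1: add NA@94 -> ring=[94:NA]
Op 2: route key 5: smallest pos >= 5 is 94 -> NA
Op 3: route key 9: smallest pos >= 9 is 94 -> NA
Op 4: route key 34: smallest pos >= 34 is 94 -> NA
Op 5: route key 25: smallest pos >= 25 is 94 -> NA
Op 6: route key 76: smallest pos >= 76 is 94 -> NA
Op 7: route key 56: smallest pos >= 56 is 94 -> NA

Answer: NA NA NA NA NA NA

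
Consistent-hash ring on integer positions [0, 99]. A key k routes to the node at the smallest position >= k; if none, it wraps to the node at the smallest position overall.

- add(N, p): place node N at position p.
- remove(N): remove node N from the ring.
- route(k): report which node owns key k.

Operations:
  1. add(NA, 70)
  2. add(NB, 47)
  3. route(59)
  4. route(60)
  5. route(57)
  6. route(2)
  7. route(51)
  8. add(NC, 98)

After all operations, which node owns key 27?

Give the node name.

Op 1: add NA@70 -> ring=[70:NA]
Op 2: add NB@47 -> ring=[47:NB,70:NA]
Op 3: route key 59: smallest pos >= 59 is 70 -> NA
Op 4: route key 60: smallest pos >= 60 is 70 -> NA
Op 5: route key 57: smallest pos >= 57 is 70 -> NA
Op 6: route key 2: smallest pos >= 2 is 47 -> NB
Op 7: route key 51: smallest pos >= 51 is 70 -> NA
Op 8: add NC@98 -> ring=[47:NB,70:NA,98:NC]
Final route key 27: smallest pos >= 27 is 47 -> NB

Answer: NB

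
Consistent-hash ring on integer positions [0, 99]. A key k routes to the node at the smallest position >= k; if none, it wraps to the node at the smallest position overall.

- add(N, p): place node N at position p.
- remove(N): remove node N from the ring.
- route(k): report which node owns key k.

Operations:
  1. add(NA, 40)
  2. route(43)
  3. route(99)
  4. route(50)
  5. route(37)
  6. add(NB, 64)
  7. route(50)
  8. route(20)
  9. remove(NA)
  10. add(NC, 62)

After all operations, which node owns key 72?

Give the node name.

Answer: NC

Derivation:
Op 1: add NA@40 -> ring=[40:NA]
Op 2: route key 43: none >= 43, wrap to smallest pos 40 -> NA
Op 3: route key 99: none >= 99, wrap to smallest pos 40 -> NA
Op 4: route key 50: none >= 50, wrap to smallest pos 40 -> NA
Op 5: route key 37: smallest pos >= 37 is 40 -> NA
Op 6: add NB@64 -> ring=[40:NA,64:NB]
Op 7: route key 50: smallest pos >= 50 is 64 -> NB
Op 8: route key 20: smallest pos >= 20 is 40 -> NA
Op 9: remove NA -> ring=[64:NB]
Op 10: add NC@62 -> ring=[62:NC,64:NB]
Final route key 72: none >= 72, wrap to smallest pos 62 -> NC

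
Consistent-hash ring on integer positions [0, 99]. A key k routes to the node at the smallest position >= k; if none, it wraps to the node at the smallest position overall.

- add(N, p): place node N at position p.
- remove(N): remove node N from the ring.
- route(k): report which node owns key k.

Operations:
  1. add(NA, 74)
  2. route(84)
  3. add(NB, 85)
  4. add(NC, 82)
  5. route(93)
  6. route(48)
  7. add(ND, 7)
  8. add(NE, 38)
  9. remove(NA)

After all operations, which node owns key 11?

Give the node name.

Answer: NE

Derivation:
Op 1: add NA@74 -> ring=[74:NA]
Op 2: route key 84: none >= 84, wrap to smallest pos 74 -> NA
Op 3: add NB@85 -> ring=[74:NA,85:NB]
Op 4: add NC@82 -> ring=[74:NA,82:NC,85:NB]
Op 5: route key 93: none >= 93, wrap to smallest pos 74 -> NA
Op 6: route key 48: smallest pos >= 48 is 74 -> NA
Op 7: add ND@7 -> ring=[7:ND,74:NA,82:NC,85:NB]
Op 8: add NE@38 -> ring=[7:ND,38:NE,74:NA,82:NC,85:NB]
Op 9: remove NA -> ring=[7:ND,38:NE,82:NC,85:NB]
Final route key 11: smallest pos >= 11 is 38 -> NE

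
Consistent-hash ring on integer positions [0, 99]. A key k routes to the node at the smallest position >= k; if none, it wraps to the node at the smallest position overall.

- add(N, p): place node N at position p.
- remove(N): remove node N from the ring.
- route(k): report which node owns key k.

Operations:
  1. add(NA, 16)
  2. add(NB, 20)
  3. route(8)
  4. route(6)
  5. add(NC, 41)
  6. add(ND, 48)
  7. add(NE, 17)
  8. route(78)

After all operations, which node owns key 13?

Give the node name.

Answer: NA

Derivation:
Op 1: add NA@16 -> ring=[16:NA]
Op 2: add NB@20 -> ring=[16:NA,20:NB]
Op 3: route key 8: smallest pos >= 8 is 16 -> NA
Op 4: route key 6: smallest pos >= 6 is 16 -> NA
Op 5: add NC@41 -> ring=[16:NA,20:NB,41:NC]
Op 6: add ND@48 -> ring=[16:NA,20:NB,41:NC,48:ND]
Op 7: add NE@17 -> ring=[16:NA,17:NE,20:NB,41:NC,48:ND]
Op 8: route key 78: none >= 78, wrap to smallest pos 16 -> NA
Final route key 13: smallest pos >= 13 is 16 -> NA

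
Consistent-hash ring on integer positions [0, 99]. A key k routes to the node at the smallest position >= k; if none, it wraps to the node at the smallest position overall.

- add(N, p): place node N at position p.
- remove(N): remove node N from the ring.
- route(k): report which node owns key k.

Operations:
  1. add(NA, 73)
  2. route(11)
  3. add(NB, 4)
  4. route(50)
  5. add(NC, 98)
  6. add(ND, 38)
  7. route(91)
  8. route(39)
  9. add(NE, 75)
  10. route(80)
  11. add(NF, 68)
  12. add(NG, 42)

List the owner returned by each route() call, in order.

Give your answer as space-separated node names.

Answer: NA NA NC NA NC

Derivation:
Op 1: add NA@73 -> ring=[73:NA]
Op 2: route key 11: smallest pos >= 11 is 73 -> NA
Op 3: add NB@4 -> ring=[4:NB,73:NA]
Op 4: route key 50: smallest pos >= 50 is 73 -> NA
Op 5: add NC@98 -> ring=[4:NB,73:NA,98:NC]
Op 6: add ND@38 -> ring=[4:NB,38:ND,73:NA,98:NC]
Op 7: route key 91: smallest pos >= 91 is 98 -> NC
Op 8: route key 39: smallest pos >= 39 is 73 -> NA
Op 9: add NE@75 -> ring=[4:NB,38:ND,73:NA,75:NE,98:NC]
Op 10: route key 80: smallest pos >= 80 is 98 -> NC
Op 11: add NF@68 -> ring=[4:NB,38:ND,68:NF,73:NA,75:NE,98:NC]
Op 12: add NG@42 -> ring=[4:NB,38:ND,42:NG,68:NF,73:NA,75:NE,98:NC]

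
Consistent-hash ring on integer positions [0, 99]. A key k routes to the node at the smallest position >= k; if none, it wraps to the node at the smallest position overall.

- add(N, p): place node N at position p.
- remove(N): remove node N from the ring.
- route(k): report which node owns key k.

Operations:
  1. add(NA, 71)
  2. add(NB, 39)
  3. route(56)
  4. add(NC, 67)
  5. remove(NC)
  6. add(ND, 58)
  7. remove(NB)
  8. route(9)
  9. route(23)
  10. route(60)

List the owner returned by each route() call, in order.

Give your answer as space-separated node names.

Answer: NA ND ND NA

Derivation:
Op 1: add NA@71 -> ring=[71:NA]
Op 2: add NB@39 -> ring=[39:NB,71:NA]
Op 3: route key 56: smallest pos >= 56 is 71 -> NA
Op 4: add NC@67 -> ring=[39:NB,67:NC,71:NA]
Op 5: remove NC -> ring=[39:NB,71:NA]
Op 6: add ND@58 -> ring=[39:NB,58:ND,71:NA]
Op 7: remove NB -> ring=[58:ND,71:NA]
Op 8: route key 9: smallest pos >= 9 is 58 -> ND
Op 9: route key 23: smallest pos >= 23 is 58 -> ND
Op 10: route key 60: smallest pos >= 60 is 71 -> NA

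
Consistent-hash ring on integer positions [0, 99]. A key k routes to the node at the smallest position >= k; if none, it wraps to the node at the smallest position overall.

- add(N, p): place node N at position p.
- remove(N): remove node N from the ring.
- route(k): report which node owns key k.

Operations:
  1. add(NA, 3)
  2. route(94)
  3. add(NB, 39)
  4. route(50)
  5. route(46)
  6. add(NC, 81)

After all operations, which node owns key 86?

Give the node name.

Answer: NA

Derivation:
Op 1: add NA@3 -> ring=[3:NA]
Op 2: route key 94: none >= 94, wrap to smallest pos 3 -> NA
Op 3: add NB@39 -> ring=[3:NA,39:NB]
Op 4: route key 50: none >= 50, wrap to smallest pos 3 -> NA
Op 5: route key 46: none >= 46, wrap to smallest pos 3 -> NA
Op 6: add NC@81 -> ring=[3:NA,39:NB,81:NC]
Final route key 86: none >= 86, wrap to smallest pos 3 -> NA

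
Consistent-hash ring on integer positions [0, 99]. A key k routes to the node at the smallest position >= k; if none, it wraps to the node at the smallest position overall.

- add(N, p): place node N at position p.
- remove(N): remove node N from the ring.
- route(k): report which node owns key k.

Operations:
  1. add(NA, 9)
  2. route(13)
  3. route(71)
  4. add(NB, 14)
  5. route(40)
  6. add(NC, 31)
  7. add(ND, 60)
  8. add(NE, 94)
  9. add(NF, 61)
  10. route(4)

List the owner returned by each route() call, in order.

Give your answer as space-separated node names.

Op 1: add NA@9 -> ring=[9:NA]
Op 2: route key 13: none >= 13, wrap to smallest pos 9 -> NA
Op 3: route key 71: none >= 71, wrap to smallest pos 9 -> NA
Op 4: add NB@14 -> ring=[9:NA,14:NB]
Op 5: route key 40: none >= 40, wrap to smallest pos 9 -> NA
Op 6: add NC@31 -> ring=[9:NA,14:NB,31:NC]
Op 7: add ND@60 -> ring=[9:NA,14:NB,31:NC,60:ND]
Op 8: add NE@94 -> ring=[9:NA,14:NB,31:NC,60:ND,94:NE]
Op 9: add NF@61 -> ring=[9:NA,14:NB,31:NC,60:ND,61:NF,94:NE]
Op 10: route key 4: smallest pos >= 4 is 9 -> NA

Answer: NA NA NA NA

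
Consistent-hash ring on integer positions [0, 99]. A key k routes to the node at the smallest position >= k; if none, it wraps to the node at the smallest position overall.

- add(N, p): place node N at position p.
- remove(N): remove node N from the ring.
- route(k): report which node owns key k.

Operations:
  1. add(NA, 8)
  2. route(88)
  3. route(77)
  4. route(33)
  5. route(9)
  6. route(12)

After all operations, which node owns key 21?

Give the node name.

Answer: NA

Derivation:
Op 1: add NA@8 -> ring=[8:NA]
Op 2: route key 88: none >= 88, wrap to smallest pos 8 -> NA
Op 3: route key 77: none >= 77, wrap to smallest pos 8 -> NA
Op 4: route key 33: none >= 33, wrap to smallest pos 8 -> NA
Op 5: route key 9: none >= 9, wrap to smallest pos 8 -> NA
Op 6: route key 12: none >= 12, wrap to smallest pos 8 -> NA
Final route key 21: none >= 21, wrap to smallest pos 8 -> NA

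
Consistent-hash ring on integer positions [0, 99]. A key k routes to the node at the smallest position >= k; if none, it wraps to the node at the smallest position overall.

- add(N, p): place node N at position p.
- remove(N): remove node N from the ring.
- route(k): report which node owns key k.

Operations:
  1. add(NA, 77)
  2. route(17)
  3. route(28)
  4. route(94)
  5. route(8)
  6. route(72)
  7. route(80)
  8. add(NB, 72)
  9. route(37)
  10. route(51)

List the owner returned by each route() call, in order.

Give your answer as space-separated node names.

Op 1: add NA@77 -> ring=[77:NA]
Op 2: route key 17: smallest pos >= 17 is 77 -> NA
Op 3: route key 28: smallest pos >= 28 is 77 -> NA
Op 4: route key 94: none >= 94, wrap to smallest pos 77 -> NA
Op 5: route key 8: smallest pos >= 8 is 77 -> NA
Op 6: route key 72: smallest pos >= 72 is 77 -> NA
Op 7: route key 80: none >= 80, wrap to smallest pos 77 -> NA
Op 8: add NB@72 -> ring=[72:NB,77:NA]
Op 9: route key 37: smallest pos >= 37 is 72 -> NB
Op 10: route key 51: smallest pos >= 51 is 72 -> NB

Answer: NA NA NA NA NA NA NB NB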